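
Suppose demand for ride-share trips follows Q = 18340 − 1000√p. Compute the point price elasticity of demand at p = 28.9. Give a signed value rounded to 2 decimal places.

dQ/dp = −1000/(2√p) = -93.0082. At p = 28.9, Q = 12964.1.
Ed = (dQ/dp)·(p/Q) = (-93.0082) × (28.9/12964.1) = -0.2073…

-0.21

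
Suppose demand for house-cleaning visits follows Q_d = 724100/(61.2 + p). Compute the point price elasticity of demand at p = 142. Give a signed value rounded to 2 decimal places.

-0.70

dQ_d/dp = −724100/(61.2 + p)² = -17.5368. At p = 142, Q_d = 3563.48.
Ed = (dQ_d/dp)·(p/Q_d) = (-17.5368) × (142/3563.48) = -0.6988…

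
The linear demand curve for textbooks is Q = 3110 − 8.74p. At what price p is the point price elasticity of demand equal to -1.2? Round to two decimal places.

Ed = −8.74p/(3110 − 8.74p). Set this equal to -1.2:
8.74p = 1.2·(3110 − 8.74p) ⇒ 8.74p(1 + 1.2) = 1.2·3110
p = 1.2·3110 / (8.74·2.2) = 194.0919…

194.09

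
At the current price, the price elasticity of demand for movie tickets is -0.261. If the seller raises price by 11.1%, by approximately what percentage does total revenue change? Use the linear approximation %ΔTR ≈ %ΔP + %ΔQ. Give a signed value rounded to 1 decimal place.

%ΔQ ≈ Ed × %ΔP = (-0.261) × (+11.1%) = -2.8971%
%ΔTR ≈ %ΔP + %ΔQ = (+11.1%) + (-2.8971%) = +8.2029%

+8.2%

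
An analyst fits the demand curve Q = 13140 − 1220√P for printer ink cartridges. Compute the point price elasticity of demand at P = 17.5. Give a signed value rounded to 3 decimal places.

dQ/dP = −1220/(2√P) = -145.818. At P = 17.5, Q = 8036.37.
Ed = (dQ/dP)·(P/Q) = (-145.818) × (17.5/8036.37) = -0.31753…

-0.318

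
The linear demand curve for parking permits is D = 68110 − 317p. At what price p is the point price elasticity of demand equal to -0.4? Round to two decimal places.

61.39

Ed = −317p/(68110 − 317p). Set this equal to -0.4:
317p = 0.4·(68110 − 317p) ⇒ 317p(1 + 0.4) = 0.4·68110
p = 0.4·68110 / (317·1.4) = 61.3880…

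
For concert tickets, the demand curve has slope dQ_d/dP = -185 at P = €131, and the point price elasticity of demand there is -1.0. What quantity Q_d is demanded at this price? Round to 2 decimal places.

Ed = (dQ_d/dP)·(P/Q_d) ⇒ Q_d = (dQ_d/dP)·P/Ed = (-185)·131/(-1.0) = 24235

24235.00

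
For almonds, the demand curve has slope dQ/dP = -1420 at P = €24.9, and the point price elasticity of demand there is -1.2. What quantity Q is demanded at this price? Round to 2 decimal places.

Ed = (dQ/dP)·(P/Q) ⇒ Q = (dQ/dP)·P/Ed = (-1420)·24.9/(-1.2) = 29465

29465.00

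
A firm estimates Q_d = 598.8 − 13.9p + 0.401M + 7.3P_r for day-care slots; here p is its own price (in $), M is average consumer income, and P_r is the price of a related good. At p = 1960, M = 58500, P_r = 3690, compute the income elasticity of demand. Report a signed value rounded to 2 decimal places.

0.99

At the given values, Q_d = 598.8 − 13.9(1960) + 0.401(58500) + 7.3(3690) = 23750.3.
∂Q_d/∂M = 0.401.
E = (0.401) × (58500/23750.3) = 0.9877…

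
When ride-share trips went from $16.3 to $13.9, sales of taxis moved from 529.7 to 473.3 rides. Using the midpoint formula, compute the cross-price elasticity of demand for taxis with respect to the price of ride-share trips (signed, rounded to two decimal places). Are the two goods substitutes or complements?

0.71; substitutes

%ΔQ_{taxis} = (473.3 − 529.7)/avg = -56.4/501.5 = -0.112462…
%ΔP_{ride-share trips} = (13.9 − 16.3)/avg = -2.4/15.1 = -0.158940…
E_cross = (-56.4/501.5) / (-2.4/15.1) = 0.7075…
E_cross > 0 ⇒ the goods are substitutes.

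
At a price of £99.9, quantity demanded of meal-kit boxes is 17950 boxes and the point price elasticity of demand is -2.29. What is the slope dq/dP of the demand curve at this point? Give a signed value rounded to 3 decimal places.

Ed = (dq/dP)·(P/q) ⇒ dq/dP = Ed·q/P = (-2.29)·17950/99.9 = -411.46646…

-411.466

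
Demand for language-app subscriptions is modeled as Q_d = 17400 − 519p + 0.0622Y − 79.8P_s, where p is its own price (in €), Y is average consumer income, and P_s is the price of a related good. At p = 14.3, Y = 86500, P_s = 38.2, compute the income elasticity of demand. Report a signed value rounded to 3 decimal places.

At the given values, Q_d = 17400 − 519(14.3) + 0.0622(86500) − 79.8(38.2) = 12310.24.
∂Q_d/∂Y = 0.0622.
E = (0.0622) × (86500/12310.24) = 0.43705…

0.437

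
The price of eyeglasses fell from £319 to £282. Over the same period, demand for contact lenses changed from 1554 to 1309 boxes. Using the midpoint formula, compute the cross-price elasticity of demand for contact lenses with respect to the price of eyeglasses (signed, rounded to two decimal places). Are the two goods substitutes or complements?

%ΔQ_{contact lenses} = (1309 − 1554)/avg = -245/1431.5 = -0.171149…
%ΔP_{eyeglasses} = (282 − 319)/avg = -37/300.5 = -0.123128…
E_cross = (-245/1431.5) / (-37/300.5) = 1.3900…
E_cross > 0 ⇒ the goods are substitutes.

1.39; substitutes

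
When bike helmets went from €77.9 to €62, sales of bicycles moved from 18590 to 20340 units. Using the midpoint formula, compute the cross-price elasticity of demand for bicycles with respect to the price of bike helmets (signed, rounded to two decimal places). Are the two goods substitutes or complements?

%ΔQ_{bicycles} = (20340 − 18590)/avg = 1750/19465 = 0.089904…
%ΔP_{bike helmets} = (62 − 77.9)/avg = -15.9/69.95 = -0.227305…
E_cross = (1750/19465) / (-15.9/69.95) = -0.3955…
E_cross < 0 ⇒ the goods are complements.

-0.40; complements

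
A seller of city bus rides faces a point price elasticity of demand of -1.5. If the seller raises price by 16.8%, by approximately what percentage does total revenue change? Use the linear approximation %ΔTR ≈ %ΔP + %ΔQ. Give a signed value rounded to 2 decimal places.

%ΔQ ≈ Ed × %ΔP = (-1.5) × (+16.8%) = -25.2000%
%ΔTR ≈ %ΔP + %ΔQ = (+16.8%) + (-25.2000%) = -8.4000%

-8.40%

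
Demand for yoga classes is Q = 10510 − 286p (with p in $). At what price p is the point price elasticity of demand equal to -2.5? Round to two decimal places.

Ed = −286p/(10510 − 286p). Set this equal to -2.5:
286p = 2.5·(10510 − 286p) ⇒ 286p(1 + 2.5) = 2.5·10510
p = 2.5·10510 / (286·3.5) = 26.2487…

26.25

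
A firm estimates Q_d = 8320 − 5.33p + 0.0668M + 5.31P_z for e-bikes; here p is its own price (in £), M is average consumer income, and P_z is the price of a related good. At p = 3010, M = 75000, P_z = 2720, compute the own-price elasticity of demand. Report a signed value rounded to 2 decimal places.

-1.37

At the given values, Q_d = 8320 − 5.33(3010) + 0.0668(75000) + 5.31(2720) = 11729.9.
∂Q_d/∂p = −5.33.
E = (-5.33) × (3010/11729.9) = -1.3677…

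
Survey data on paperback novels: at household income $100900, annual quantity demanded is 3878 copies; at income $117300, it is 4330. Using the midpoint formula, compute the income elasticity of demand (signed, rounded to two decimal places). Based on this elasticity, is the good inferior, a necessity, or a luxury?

%ΔQ = (4330 − 3878)/[( 3878 + 4330)/2] = 452/4104 = 0.110136…
%ΔIncome = (117300 − 100900)/[( 100900 + 117300)/2] = 16400/109100 = 0.150320…
E_income = (452/4104) / (16400/109100) = 0.7326…
0 < E_income < 1 ⇒ normal good, necessity.

0.73; necessity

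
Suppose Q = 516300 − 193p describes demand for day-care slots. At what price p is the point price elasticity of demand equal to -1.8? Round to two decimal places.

1719.73

Ed = −193p/(516300 − 193p). Set this equal to -1.8:
193p = 1.8·(516300 − 193p) ⇒ 193p(1 + 1.8) = 1.8·516300
p = 1.8·516300 / (193·2.8) = 1719.7261…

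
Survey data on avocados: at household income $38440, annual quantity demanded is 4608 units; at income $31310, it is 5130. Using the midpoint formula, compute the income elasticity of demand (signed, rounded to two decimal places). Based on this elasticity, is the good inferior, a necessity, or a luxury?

-0.52; inferior

%ΔQ = (5130 − 4608)/[( 4608 + 5130)/2] = 522/4869 = 0.107208…
%ΔIncome = (31310 − 38440)/[( 38440 + 31310)/2] = -7130/34875 = -0.204444…
E_income = (522/4869) / (-7130/34875) = -0.5243…
E_income < 0 ⇒ inferior good.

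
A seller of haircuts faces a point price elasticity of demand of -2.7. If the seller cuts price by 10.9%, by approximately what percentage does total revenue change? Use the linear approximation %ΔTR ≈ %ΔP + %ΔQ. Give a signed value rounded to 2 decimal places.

+18.53%

%ΔQ ≈ Ed × %ΔP = (-2.7) × (-10.9%) = +29.4300%
%ΔTR ≈ %ΔP + %ΔQ = (-10.9%) + (+29.4300%) = +18.5300%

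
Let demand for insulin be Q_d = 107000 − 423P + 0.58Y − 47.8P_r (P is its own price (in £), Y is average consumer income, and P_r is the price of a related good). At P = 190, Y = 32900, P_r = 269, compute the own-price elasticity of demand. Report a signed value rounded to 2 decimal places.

-2.45

At the given values, Q_d = 107000 − 423(190) + 0.58(32900) − 47.8(269) = 32853.8.
∂Q_d/∂P = −423.
E = (-423) × (190/32853.8) = -2.4462…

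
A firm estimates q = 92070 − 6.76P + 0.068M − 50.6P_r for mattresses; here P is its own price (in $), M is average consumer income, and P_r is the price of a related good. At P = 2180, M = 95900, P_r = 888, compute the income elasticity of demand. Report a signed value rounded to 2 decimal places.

At the given values, q = 92070 − 6.76(2180) + 0.068(95900) − 50.6(888) = 38921.6.
∂q/∂M = 0.068.
E = (0.068) × (95900/38921.6) = 0.1675…

0.17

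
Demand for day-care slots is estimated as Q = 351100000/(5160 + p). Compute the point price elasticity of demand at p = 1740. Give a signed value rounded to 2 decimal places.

-0.25

dQ/dp = −351100000/(5160 + p)² = -7.3745. At p = 1740, Q = 50884.1.
Ed = (dQ/dp)·(p/Q) = (-7.3745) × (1740/50884.1) = -0.2521…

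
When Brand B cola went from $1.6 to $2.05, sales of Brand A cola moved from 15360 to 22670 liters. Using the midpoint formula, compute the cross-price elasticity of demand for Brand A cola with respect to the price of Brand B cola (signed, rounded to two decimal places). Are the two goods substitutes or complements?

1.56; substitutes

%ΔQ_{Brand A cola} = (22670 − 15360)/avg = 7310/19015 = 0.384433…
%ΔP_{Brand B cola} = (2.05 − 1.6)/avg = 0.45/1.825 = 0.246575…
E_cross = (7310/19015) / (0.45/1.825) = 1.5590…
E_cross > 0 ⇒ the goods are substitutes.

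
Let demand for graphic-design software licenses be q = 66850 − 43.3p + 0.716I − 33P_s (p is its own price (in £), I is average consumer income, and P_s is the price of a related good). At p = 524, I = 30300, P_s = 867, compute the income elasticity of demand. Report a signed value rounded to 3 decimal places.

0.582

At the given values, q = 66850 − 43.3(524) + 0.716(30300) − 33(867) = 37244.6.
∂q/∂I = 0.716.
E = (0.716) × (30300/37244.6) = 0.58249…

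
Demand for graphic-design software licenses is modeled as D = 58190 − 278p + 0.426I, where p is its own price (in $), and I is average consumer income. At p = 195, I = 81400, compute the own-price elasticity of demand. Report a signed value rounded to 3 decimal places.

-1.402

At the given values, D = 58190 − 278(195) + 0.426(81400) = 38656.4.
∂D/∂p = −278.
E = (-278) × (195/38656.4) = -1.40235…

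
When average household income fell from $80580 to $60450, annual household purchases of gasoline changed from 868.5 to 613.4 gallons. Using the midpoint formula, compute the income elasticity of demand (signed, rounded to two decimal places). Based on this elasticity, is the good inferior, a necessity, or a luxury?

1.21; luxury

%ΔQ = (613.4 − 868.5)/[( 868.5 + 613.4)/2] = -255.1/740.95 = -0.344287…
%ΔIncome = (60450 − 80580)/[( 80580 + 60450)/2] = -20130/70515 = -0.285471…
E_income = (-255.1/740.95) / (-20130/70515) = 1.2060…
E_income > 1 ⇒ normal good, luxury.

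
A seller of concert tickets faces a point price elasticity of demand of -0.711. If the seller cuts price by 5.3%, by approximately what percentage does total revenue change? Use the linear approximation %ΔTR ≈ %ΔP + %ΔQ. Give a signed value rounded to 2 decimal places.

-1.53%

%ΔQ ≈ Ed × %ΔP = (-0.711) × (-5.3%) = +3.7683%
%ΔTR ≈ %ΔP + %ΔQ = (-5.3%) + (+3.7683%) = -1.5317%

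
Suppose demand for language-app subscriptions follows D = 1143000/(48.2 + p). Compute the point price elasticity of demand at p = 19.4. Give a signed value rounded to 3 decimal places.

dD/dp = −1143000/(48.2 + p)² = -250.123. At p = 19.4, D = 16908.3.
Ed = (dD/dp)·(p/D) = (-250.123) × (19.4/16908.3) = -0.28698…

-0.287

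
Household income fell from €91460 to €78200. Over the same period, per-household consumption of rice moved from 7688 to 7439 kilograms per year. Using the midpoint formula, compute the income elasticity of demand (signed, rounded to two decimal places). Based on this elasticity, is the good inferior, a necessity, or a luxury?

%ΔQ = (7439 − 7688)/[( 7688 + 7439)/2] = -249/7563.5 = -0.032921…
%ΔIncome = (78200 − 91460)/[( 91460 + 78200)/2] = -13260/84830 = -0.156312…
E_income = (-249/7563.5) / (-13260/84830) = 0.2106…
0 < E_income < 1 ⇒ normal good, necessity.

0.21; necessity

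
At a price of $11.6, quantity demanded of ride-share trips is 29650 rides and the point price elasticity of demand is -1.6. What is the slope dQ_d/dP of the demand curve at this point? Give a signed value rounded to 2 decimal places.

Ed = (dQ_d/dP)·(P/Q_d) ⇒ dQ_d/dP = Ed·Q_d/P = (-1.6)·29650/11.6 = -4089.6551…

-4089.66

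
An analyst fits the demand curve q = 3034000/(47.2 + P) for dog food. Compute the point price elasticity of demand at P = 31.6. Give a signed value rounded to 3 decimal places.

-0.401

dq/dP = −3034000/(47.2 + P)² = -488.611. At P = 31.6, q = 38502.5.
Ed = (dq/dP)·(P/q) = (-488.611) × (31.6/38502.5) = -0.40101…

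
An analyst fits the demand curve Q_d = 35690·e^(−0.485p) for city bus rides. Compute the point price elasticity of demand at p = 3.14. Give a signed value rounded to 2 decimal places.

dQ_d/dp = −0.485·Q_d = -3774.86. At p = 3.14, Q_d = 7783.22.
Ed = (dQ_d/dp)·(p/Q_d) = (-3774.86) × (3.14/7783.22) = -1.5229

-1.52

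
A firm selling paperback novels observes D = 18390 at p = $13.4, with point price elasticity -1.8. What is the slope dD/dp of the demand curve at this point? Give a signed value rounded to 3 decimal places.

Ed = (dD/dp)·(p/D) ⇒ dD/dp = Ed·D/p = (-1.8)·18390/13.4 = -2470.29850…

-2470.299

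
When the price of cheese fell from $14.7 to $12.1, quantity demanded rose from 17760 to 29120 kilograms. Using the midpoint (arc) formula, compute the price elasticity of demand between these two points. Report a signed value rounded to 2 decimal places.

-2.50

%ΔQ = (29120 − 17760) / [(17760 + 29120)/2] = 11360/23440 = 0.484641…
%ΔP = (12.1 − 14.7) / [(14.7 + 12.1)/2] = -2.6/13.4 = -0.194029…
Arc Ed = %ΔQ / %ΔP = (11360/23440) / (-2.6/13.4) = -2.4977…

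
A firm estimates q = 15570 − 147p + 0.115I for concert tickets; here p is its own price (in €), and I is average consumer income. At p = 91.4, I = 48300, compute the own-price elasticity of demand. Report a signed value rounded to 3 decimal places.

-1.747

At the given values, q = 15570 − 147(91.4) + 0.115(48300) = 7688.7.
∂q/∂p = −147.
E = (-147) × (91.4/7688.7) = -1.74747…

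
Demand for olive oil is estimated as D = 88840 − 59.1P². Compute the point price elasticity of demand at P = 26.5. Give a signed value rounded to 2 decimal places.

-1.75

dD/dP = −2·59.1·P = -3132.3. At P = 26.5, D = 47337.025.
Ed = (dD/dP)·(P/D) = (-3132.3) × (26.5/47337.025) = -1.7535…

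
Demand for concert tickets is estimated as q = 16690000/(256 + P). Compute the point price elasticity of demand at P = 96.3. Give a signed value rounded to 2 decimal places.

-0.27

dq/dP = −16690000/(256 + P)² = -134.472. At P = 96.3, q = 47374.4.
Ed = (dq/dP)·(P/q) = (-134.472) × (96.3/47374.4) = -0.2733…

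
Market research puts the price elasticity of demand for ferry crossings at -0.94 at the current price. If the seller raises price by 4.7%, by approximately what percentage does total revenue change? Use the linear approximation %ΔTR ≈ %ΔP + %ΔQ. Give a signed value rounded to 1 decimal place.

%ΔQ ≈ Ed × %ΔP = (-0.94) × (+4.7%) = -4.4180%
%ΔTR ≈ %ΔP + %ΔQ = (+4.7%) + (-4.4180%) = +0.2820%

+0.3%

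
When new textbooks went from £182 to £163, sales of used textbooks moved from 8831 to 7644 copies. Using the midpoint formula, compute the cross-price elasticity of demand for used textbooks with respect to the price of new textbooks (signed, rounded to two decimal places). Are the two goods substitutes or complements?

1.31; substitutes

%ΔQ_{used textbooks} = (7644 − 8831)/avg = -1187/8237.5 = -0.144097…
%ΔP_{new textbooks} = (163 − 182)/avg = -19/172.5 = -0.110144…
E_cross = (-1187/8237.5) / (-19/172.5) = 1.3082…
E_cross > 0 ⇒ the goods are substitutes.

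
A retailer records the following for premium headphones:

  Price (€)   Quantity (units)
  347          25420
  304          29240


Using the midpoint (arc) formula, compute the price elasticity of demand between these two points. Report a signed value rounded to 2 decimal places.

-1.06

%ΔQ = (29240 − 25420) / [(25420 + 29240)/2] = 3820/27330 = 0.139773…
%ΔP = (304 − 347) / [(347 + 304)/2] = -43/325.5 = -0.132104…
Arc Ed = %ΔQ / %ΔP = (3820/27330) / (-43/325.5) = -1.0580…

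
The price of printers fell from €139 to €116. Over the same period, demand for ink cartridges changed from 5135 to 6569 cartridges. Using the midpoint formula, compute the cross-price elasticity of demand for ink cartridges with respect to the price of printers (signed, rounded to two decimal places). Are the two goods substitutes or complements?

-1.36; complements

%ΔQ_{ink cartridges} = (6569 − 5135)/avg = 1434/5852 = 0.245044…
%ΔP_{printers} = (116 − 139)/avg = -23/127.5 = -0.180392…
E_cross = (1434/5852) / (-23/127.5) = -1.3583…
E_cross < 0 ⇒ the goods are complements.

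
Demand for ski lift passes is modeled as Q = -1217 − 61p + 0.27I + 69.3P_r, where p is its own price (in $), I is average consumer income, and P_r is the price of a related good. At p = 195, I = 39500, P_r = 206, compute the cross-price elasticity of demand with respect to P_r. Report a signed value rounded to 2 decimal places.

1.21

At the given values, Q = -1217 − 61(195) + 0.27(39500) + 69.3(206) = 11828.8.
∂Q/∂P_r = 69.3.
E = (69.3) × (206/11828.8) = 1.2068…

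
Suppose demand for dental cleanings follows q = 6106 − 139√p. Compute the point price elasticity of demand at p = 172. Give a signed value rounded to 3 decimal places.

dq/dp = −139/(2√p) = -5.29933. At p = 172, q = 4283.03.
Ed = (dq/dp)·(p/q) = (-5.29933) × (172/4283.03) = -0.21281…

-0.213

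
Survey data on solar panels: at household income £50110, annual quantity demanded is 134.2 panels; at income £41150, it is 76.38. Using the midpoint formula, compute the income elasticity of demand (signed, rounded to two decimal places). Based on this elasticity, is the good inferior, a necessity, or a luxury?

2.80; luxury

%ΔQ = (76.38 − 134.2)/[( 134.2 + 76.38)/2] = -57.82/105.29 = -0.549149…
%ΔIncome = (41150 − 50110)/[( 50110 + 41150)/2] = -8960/45630 = -0.196362…
E_income = (-57.82/105.29) / (-8960/45630) = 2.7966…
E_income > 1 ⇒ normal good, luxury.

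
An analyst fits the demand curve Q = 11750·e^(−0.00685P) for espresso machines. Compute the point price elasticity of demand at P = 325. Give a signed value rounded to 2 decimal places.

-2.23

dQ/dP = −0.00685·Q = -8.68721. At P = 325, Q = 1268.21.
Ed = (dQ/dP)·(P/Q) = (-8.68721) × (325/1268.21) = -2.2262…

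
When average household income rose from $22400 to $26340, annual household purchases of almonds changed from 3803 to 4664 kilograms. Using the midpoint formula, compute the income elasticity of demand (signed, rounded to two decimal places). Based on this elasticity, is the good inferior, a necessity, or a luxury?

%ΔQ = (4664 − 3803)/[( 3803 + 4664)/2] = 861/4233.5 = 0.203377…
%ΔIncome = (26340 − 22400)/[( 22400 + 26340)/2] = 3940/24370 = 0.161674…
E_income = (861/4233.5) / (3940/24370) = 1.2579…
E_income > 1 ⇒ normal good, luxury.

1.26; luxury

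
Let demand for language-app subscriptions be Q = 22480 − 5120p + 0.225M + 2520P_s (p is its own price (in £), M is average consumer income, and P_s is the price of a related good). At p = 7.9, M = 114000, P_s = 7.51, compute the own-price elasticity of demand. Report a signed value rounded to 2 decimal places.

At the given values, Q = 22480 − 5120(7.9) + 0.225(114000) + 2520(7.51) = 26607.2.
∂Q/∂p = −5120.
E = (-5120) × (7.9/26607.2) = -1.5201…

-1.52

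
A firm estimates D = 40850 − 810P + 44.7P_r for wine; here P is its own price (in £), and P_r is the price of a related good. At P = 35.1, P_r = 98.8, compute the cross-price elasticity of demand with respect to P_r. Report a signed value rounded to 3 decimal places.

0.262

At the given values, D = 40850 − 810(35.1) + 44.7(98.8) = 16835.36.
∂D/∂P_r = 44.7.
E = (44.7) × (98.8/16835.36) = 0.26232…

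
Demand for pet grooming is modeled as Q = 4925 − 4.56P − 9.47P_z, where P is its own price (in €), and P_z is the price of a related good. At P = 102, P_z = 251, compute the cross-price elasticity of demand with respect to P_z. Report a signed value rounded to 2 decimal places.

-1.14

At the given values, Q = 4925 − 4.56(102) − 9.47(251) = 2082.91.
∂Q/∂P_z = -9.47.
E = (-9.47) × (251/2082.91) = -1.1411…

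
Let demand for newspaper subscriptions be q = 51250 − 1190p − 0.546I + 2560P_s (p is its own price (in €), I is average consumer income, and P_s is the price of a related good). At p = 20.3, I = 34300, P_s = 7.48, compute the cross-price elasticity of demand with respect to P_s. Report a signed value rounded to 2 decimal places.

At the given values, q = 51250 − 1190(20.3) − 0.546(34300) + 2560(7.48) = 27514.
∂q/∂P_s = 2560.
E = (2560) × (7.48/27514) = 0.6959…

0.70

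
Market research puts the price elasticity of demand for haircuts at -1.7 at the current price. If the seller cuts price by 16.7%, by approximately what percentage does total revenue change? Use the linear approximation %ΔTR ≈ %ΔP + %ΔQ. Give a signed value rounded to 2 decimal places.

+11.69%

%ΔQ ≈ Ed × %ΔP = (-1.7) × (-16.7%) = +28.3900%
%ΔTR ≈ %ΔP + %ΔQ = (-16.7%) + (+28.3900%) = +11.6900%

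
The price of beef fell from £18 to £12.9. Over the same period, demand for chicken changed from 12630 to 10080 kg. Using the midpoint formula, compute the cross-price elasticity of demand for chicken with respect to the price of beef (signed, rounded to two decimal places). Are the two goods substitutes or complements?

0.68; substitutes

%ΔQ_{chicken} = (10080 − 12630)/avg = -2550/11355 = -0.224570…
%ΔP_{beef} = (12.9 − 18)/avg = -5.1/15.45 = -0.330097…
E_cross = (-2550/11355) / (-5.1/15.45) = 0.6803…
E_cross > 0 ⇒ the goods are substitutes.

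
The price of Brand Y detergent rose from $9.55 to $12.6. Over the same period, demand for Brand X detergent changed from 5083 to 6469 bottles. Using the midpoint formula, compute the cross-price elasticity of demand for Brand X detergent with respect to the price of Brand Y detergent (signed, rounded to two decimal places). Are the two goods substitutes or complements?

%ΔQ_{Brand X detergent} = (6469 − 5083)/avg = 1386/5776 = 0.239958…
%ΔP_{Brand Y detergent} = (12.6 − 9.55)/avg = 3.05/11.075 = 0.275395…
E_cross = (1386/5776) / (3.05/11.075) = 0.8713…
E_cross > 0 ⇒ the goods are substitutes.

0.87; substitutes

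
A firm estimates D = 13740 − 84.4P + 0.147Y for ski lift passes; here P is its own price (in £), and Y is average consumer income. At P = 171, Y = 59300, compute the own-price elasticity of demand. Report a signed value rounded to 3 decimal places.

-1.798

At the given values, D = 13740 − 84.4(171) + 0.147(59300) = 8024.7.
∂D/∂P = −84.4.
E = (-84.4) × (171/8024.7) = -1.79849…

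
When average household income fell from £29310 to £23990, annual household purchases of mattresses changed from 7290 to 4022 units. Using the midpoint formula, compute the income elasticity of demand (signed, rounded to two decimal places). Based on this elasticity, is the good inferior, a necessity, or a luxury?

%ΔQ = (4022 − 7290)/[( 7290 + 4022)/2] = -3268/5656 = -0.577793…
%ΔIncome = (23990 − 29310)/[( 29310 + 23990)/2] = -5320/26650 = -0.199624…
E_income = (-3268/5656) / (-5320/26650) = 2.8943…
E_income > 1 ⇒ normal good, luxury.

2.89; luxury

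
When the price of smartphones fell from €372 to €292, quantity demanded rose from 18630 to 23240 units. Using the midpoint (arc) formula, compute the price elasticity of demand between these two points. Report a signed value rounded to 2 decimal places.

%ΔQ = (23240 − 18630) / [(18630 + 23240)/2] = 4610/20935 = 0.220205…
%ΔP = (292 − 372) / [(372 + 292)/2] = -80/332 = -0.240963…
Arc Ed = %ΔQ / %ΔP = (4610/20935) / (-80/332) = -0.9138…

-0.91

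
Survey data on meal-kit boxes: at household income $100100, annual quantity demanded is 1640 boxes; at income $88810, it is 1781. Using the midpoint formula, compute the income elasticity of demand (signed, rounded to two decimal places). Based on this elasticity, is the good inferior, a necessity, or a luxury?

-0.69; inferior

%ΔQ = (1781 − 1640)/[( 1640 + 1781)/2] = 141/1710.5 = 0.082432…
%ΔIncome = (88810 − 100100)/[( 100100 + 88810)/2] = -11290/94455 = -0.119527…
E_income = (141/1710.5) / (-11290/94455) = -0.6896…
E_income < 0 ⇒ inferior good.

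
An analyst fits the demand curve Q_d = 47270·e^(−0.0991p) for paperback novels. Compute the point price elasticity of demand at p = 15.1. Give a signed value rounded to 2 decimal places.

dQ_d/dp = −0.0991·Q_d = -1049. At p = 15.1, Q_d = 10585.3.
Ed = (dQ_d/dp)·(p/Q_d) = (-1049) × (15.1/10585.3) = -1.4964…

-1.50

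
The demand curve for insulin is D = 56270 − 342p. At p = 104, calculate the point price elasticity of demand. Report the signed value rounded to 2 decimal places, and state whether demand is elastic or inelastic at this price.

-1.72; elastic

dD/dp = −342. At p = 104, D = 56270 − 342(104) = 20702.
Ed = (dD/dp)·(p/D) = −342 × (104/20702) = -1.7180…
|Ed| = 1.72 > 1, so demand is elastic.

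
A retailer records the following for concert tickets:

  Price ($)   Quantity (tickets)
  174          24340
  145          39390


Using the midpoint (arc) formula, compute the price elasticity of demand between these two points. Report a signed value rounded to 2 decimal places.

-2.60

%ΔQ = (39390 − 24340) / [(24340 + 39390)/2] = 15050/31865 = 0.472305…
%ΔP = (145 − 174) / [(174 + 145)/2] = -29/159.5 = -0.181818…
Arc Ed = %ΔQ / %ΔP = (15050/31865) / (-29/159.5) = -2.5976…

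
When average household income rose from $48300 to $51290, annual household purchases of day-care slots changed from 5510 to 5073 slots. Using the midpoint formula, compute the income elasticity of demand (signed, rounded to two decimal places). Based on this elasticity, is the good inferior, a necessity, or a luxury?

%ΔQ = (5073 − 5510)/[( 5510 + 5073)/2] = -437/5291.5 = -0.082585…
%ΔIncome = (51290 − 48300)/[( 48300 + 51290)/2] = 2990/49795 = 0.060046…
E_income = (-437/5291.5) / (2990/49795) = -1.3753…
E_income < 0 ⇒ inferior good.

-1.38; inferior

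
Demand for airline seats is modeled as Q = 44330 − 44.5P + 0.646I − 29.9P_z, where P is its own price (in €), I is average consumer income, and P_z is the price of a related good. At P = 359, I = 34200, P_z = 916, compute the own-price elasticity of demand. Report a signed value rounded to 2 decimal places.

At the given values, Q = 44330 − 44.5(359) + 0.646(34200) − 29.9(916) = 23059.3.
∂Q/∂P = −44.5.
E = (-44.5) × (359/23059.3) = -0.6928…

-0.69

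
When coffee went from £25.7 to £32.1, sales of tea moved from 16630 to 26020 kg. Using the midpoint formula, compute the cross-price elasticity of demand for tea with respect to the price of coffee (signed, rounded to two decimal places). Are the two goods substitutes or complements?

%ΔQ_{tea} = (26020 − 16630)/avg = 9390/21325 = 0.440328…
%ΔP_{coffee} = (32.1 − 25.7)/avg = 6.4/28.9 = 0.221453…
E_cross = (9390/21325) / (6.4/28.9) = 1.9883…
E_cross > 0 ⇒ the goods are substitutes.

1.99; substitutes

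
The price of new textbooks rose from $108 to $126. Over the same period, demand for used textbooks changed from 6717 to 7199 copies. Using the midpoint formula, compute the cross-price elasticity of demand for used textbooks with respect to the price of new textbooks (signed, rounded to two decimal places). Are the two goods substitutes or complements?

0.45; substitutes

%ΔQ_{used textbooks} = (7199 − 6717)/avg = 482/6958 = 0.069272…
%ΔP_{new textbooks} = (126 − 108)/avg = 18/117 = 0.153846…
E_cross = (482/6958) / (18/117) = 0.4502…
E_cross > 0 ⇒ the goods are substitutes.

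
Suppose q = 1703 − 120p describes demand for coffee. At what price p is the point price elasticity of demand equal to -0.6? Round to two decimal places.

Ed = −120p/(1703 − 120p). Set this equal to -0.6:
120p = 0.6·(1703 − 120p) ⇒ 120p(1 + 0.6) = 0.6·1703
p = 0.6·1703 / (120·1.6) = 5.3218…

5.32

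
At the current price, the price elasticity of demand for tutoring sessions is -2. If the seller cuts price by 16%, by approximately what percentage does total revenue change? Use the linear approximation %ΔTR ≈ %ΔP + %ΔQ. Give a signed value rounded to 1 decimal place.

+16.0%

%ΔQ ≈ Ed × %ΔP = (-2) × (-16%) = +32.0000%
%ΔTR ≈ %ΔP + %ΔQ = (-16%) + (+32.0000%) = +16.0000%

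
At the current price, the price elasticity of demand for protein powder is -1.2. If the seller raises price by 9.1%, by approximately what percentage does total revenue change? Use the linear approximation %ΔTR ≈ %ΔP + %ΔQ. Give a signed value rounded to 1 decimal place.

%ΔQ ≈ Ed × %ΔP = (-1.2) × (+9.1%) = -10.9200%
%ΔTR ≈ %ΔP + %ΔQ = (+9.1%) + (-10.9200%) = -1.8200%

-1.8%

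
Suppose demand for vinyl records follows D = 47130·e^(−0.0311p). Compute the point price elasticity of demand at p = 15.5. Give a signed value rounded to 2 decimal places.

dD/dp = −0.0311·D = -905.12. At p = 15.5, D = 29103.5.
Ed = (dD/dp)·(p/D) = (-905.12) × (15.5/29103.5) = -0.4820…

-0.48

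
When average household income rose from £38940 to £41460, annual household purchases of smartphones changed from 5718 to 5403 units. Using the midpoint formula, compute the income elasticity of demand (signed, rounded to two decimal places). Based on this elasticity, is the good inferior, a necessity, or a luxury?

-0.90; inferior

%ΔQ = (5403 − 5718)/[( 5718 + 5403)/2] = -315/5560.5 = -0.056649…
%ΔIncome = (41460 − 38940)/[( 38940 + 41460)/2] = 2520/40200 = 0.062686…
E_income = (-315/5560.5) / (2520/40200) = -0.9036…
E_income < 0 ⇒ inferior good.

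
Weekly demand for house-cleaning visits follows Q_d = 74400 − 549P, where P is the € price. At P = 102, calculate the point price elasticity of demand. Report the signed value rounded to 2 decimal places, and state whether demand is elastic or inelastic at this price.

dQ_d/dP = −549. At P = 102, Q_d = 74400 − 549(102) = 18402.
Ed = (dQ_d/dP)·(P/Q_d) = −549 × (102/18402) = -3.0430…
|Ed| = 3.04 > 1, so demand is elastic.

-3.04; elastic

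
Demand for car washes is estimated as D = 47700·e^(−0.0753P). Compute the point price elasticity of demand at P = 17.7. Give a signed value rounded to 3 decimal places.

dD/dP = −0.0753·D = -947.286. At P = 17.7, D = 12580.2.
Ed = (dD/dP)·(P/D) = (-947.286) × (17.7/12580.2) = -1.33281

-1.333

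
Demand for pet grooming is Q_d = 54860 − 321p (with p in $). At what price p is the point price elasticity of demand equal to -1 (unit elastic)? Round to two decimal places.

Ed = −321p/(54860 − 321p). Set this equal to -1:
321p = 1·(54860 − 321p) ⇒ 321p(1 + 1) = 1·54860
p = 1·54860 / (321·2) = 85.4517…

85.45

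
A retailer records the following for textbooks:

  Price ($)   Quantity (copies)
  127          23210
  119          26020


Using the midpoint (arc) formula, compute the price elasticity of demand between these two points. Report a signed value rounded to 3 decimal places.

%ΔQ = (26020 − 23210) / [(23210 + 26020)/2] = 2810/24615 = 0.114158…
%ΔP = (119 − 127) / [(127 + 119)/2] = -8/123 = -0.065040…
Arc Ed = %ΔQ / %ΔP = (2810/24615) / (-8/123) = -1.75517…

-1.755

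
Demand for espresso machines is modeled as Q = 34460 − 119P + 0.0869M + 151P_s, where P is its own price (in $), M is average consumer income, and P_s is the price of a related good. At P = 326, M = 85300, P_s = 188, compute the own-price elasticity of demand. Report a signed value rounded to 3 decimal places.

At the given values, Q = 34460 − 119(326) + 0.0869(85300) + 151(188) = 31466.57.
∂Q/∂P = −119.
E = (-119) × (326/31466.57) = -1.23286…

-1.233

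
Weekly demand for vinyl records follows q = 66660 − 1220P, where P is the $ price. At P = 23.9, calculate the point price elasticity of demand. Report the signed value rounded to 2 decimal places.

-0.78

dq/dP = −1220. At P = 23.9, q = 66660 − 1220(23.9) = 37502.
Ed = (dq/dP)·(P/q) = −1220 × (23.9/37502) = -0.7775…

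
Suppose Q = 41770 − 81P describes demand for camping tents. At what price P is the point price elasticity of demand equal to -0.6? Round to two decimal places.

Ed = −81P/(41770 − 81P). Set this equal to -0.6:
81P = 0.6·(41770 − 81P) ⇒ 81P(1 + 0.6) = 0.6·41770
P = 0.6·41770 / (81·1.6) = 193.3796…

193.38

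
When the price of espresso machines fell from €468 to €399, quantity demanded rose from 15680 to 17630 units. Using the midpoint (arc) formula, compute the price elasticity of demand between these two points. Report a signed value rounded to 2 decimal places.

-0.74

%ΔQ = (17630 − 15680) / [(15680 + 17630)/2] = 1950/16655 = 0.117081…
%ΔP = (399 − 468) / [(468 + 399)/2] = -69/433.5 = -0.159169…
Arc Ed = %ΔQ / %ΔP = (1950/16655) / (-69/433.5) = -0.7355…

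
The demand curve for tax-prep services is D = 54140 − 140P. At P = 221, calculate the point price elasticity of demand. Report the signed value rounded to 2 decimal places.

dD/dP = −140. At P = 221, D = 54140 − 140(221) = 23200.
Ed = (dD/dP)·(P/D) = −140 × (221/23200) = -1.3336…

-1.33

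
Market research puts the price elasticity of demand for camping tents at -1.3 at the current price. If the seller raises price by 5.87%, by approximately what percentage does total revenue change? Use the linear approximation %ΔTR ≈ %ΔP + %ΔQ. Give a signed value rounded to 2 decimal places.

%ΔQ ≈ Ed × %ΔP = (-1.3) × (+5.87%) = -7.6310%
%ΔTR ≈ %ΔP + %ΔQ = (+5.87%) + (-7.6310%) = -1.7610%

-1.76%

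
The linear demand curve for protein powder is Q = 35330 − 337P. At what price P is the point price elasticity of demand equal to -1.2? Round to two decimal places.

57.18

Ed = −337P/(35330 − 337P). Set this equal to -1.2:
337P = 1.2·(35330 − 337P) ⇒ 337P(1 + 1.2) = 1.2·35330
P = 1.2·35330 / (337·2.2) = 57.1837…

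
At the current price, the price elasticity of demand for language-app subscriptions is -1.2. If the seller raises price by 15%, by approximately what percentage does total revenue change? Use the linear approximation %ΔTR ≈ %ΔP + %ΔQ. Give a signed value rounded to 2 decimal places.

-3.00%

%ΔQ ≈ Ed × %ΔP = (-1.2) × (+15%) = -18.0000%
%ΔTR ≈ %ΔP + %ΔQ = (+15%) + (-18.0000%) = -3.0000%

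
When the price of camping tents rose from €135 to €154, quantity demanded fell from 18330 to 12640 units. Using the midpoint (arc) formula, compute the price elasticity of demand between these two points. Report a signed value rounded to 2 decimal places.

%ΔQ = (12640 − 18330) / [(18330 + 12640)/2] = -5690/15485 = -0.367452…
%ΔP = (154 − 135) / [(135 + 154)/2] = 19/144.5 = 0.131487…
Arc Ed = %ΔQ / %ΔP = (-5690/15485) / (19/144.5) = -2.7945…

-2.79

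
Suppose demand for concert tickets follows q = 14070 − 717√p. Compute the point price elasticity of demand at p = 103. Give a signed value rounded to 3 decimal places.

-0.536

dq/dp = −717/(2√p) = -35.3241. At p = 103, q = 6793.24.
Ed = (dq/dp)·(p/q) = (-35.3241) × (103/6793.24) = -0.53558…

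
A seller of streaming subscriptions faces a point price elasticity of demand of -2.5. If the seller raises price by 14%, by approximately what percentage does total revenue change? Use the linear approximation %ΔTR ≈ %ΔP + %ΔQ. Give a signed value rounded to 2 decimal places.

%ΔQ ≈ Ed × %ΔP = (-2.5) × (+14%) = -35.0000%
%ΔTR ≈ %ΔP + %ΔQ = (+14%) + (-35.0000%) = -21.0000%

-21.00%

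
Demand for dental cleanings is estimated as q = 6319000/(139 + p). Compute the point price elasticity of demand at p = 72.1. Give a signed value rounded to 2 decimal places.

dq/dp = −6319000/(139 + p)² = -141.799. At p = 72.1, q = 29933.7.
Ed = (dq/dp)·(p/q) = (-141.799) × (72.1/29933.7) = -0.3415…

-0.34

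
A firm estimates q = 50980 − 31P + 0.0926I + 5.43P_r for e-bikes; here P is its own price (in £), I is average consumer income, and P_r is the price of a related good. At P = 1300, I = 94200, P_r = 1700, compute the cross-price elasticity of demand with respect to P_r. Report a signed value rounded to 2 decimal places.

At the given values, q = 50980 − 31(1300) + 0.0926(94200) + 5.43(1700) = 28633.92.
∂q/∂P_r = 5.43.
E = (5.43) × (1700/28633.92) = 0.3223…

0.32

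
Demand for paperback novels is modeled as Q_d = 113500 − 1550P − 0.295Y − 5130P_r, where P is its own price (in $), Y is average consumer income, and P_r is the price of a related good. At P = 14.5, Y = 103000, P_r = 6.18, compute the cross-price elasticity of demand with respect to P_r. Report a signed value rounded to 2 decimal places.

At the given values, Q_d = 113500 − 1550(14.5) − 0.295(103000) − 5130(6.18) = 28936.6.
∂Q_d/∂P_r = -5130.
E = (-5130) × (6.18/28936.6) = -1.0956…

-1.10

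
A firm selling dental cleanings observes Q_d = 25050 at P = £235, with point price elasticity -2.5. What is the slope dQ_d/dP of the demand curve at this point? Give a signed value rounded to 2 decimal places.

-266.49

Ed = (dQ_d/dP)·(P/Q_d) ⇒ dQ_d/dP = Ed·Q_d/P = (-2.5)·25050/235 = -266.4893…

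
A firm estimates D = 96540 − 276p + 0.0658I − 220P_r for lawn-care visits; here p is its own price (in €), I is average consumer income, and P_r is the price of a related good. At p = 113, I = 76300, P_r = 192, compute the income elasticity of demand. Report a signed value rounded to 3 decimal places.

0.178

At the given values, D = 96540 − 276(113) + 0.0658(76300) − 220(192) = 28132.54.
∂D/∂I = 0.0658.
E = (0.0658) × (76300/28132.54) = 0.17846…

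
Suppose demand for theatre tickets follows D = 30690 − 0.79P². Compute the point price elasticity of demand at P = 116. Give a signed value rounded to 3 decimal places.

dD/dP = −2·0.79·P = -183.28. At P = 116, D = 20059.76.
Ed = (dD/dP)·(P/D) = (-183.28) × (116/20059.76) = -1.05985…

-1.060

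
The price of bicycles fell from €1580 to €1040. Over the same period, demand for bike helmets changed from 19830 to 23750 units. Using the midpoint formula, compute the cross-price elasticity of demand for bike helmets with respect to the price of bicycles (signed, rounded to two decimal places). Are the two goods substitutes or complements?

-0.44; complements

%ΔQ_{bike helmets} = (23750 − 19830)/avg = 3920/21790 = 0.179899…
%ΔP_{bicycles} = (1040 − 1580)/avg = -540/1310 = -0.412213…
E_cross = (3920/21790) / (-540/1310) = -0.4364…
E_cross < 0 ⇒ the goods are complements.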